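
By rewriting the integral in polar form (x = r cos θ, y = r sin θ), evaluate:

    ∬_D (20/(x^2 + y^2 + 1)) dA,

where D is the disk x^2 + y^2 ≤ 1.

The region D is 0 ≤ r ≤ 1, 0 ≤ θ ≤ 2π in polar coordinates, where x = r cos(θ), y = r sin(θ), and dA = r dr dθ.

Under the substitution, the integrand becomes 20/(r^2 + 1), so

    ∬_D (20/(x^2 + y^2 + 1)) dA = ∫_{0}^{2π} ∫_{0}^{1} (20/(r^2 + 1)) · r dr dθ.

Inner integral (in r): ∫_{0}^{1} (20/(r^2 + 1)) · r dr = log(1024).

Outer integral (in θ): ∫_{0}^{2π} (log(1024)) dθ = 20π log(2).

Therefore ∬_D (20/(x^2 + y^2 + 1)) dA = 20π log(2).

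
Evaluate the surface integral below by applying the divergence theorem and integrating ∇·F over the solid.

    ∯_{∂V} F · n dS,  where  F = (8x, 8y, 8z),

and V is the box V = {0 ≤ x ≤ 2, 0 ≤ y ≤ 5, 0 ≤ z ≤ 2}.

By the divergence theorem,

    ∯_{∂V} F · n dS = ∭_V (∇ · F) dV.

Compute the divergence:
    ∇ · F = ∂F_x/∂x + ∂F_y/∂y + ∂F_z/∂z = 8 + 8 + 8 = 24.

V is a rectangular box, so dV = dx dy dz with 0 ≤ x ≤ 2, 0 ≤ y ≤ 5, 0 ≤ z ≤ 2.

Integrate (24) over V as an iterated integral:

    ∭_V (∇·F) dV = ∫_0^{2} ∫_0^{5} ∫_0^{2} (24) dz dy dx.

Inner (z from 0 to 2): 48.
Middle (y from 0 to 5): 240.
Outer (x from 0 to 2): 480.

Therefore ∯_{∂V} F · n dS = 480.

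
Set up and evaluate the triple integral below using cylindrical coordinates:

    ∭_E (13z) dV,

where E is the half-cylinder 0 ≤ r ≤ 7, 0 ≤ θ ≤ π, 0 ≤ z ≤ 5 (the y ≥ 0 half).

In cylindrical coordinates, x = r cos(θ), y = r sin(θ), z = z, and dV = r dr dθ dz.

The integrand becomes 13z, so

    ∭_E (13z) dV = ∫_{0}^{π} ∫_{0}^{7} ∫_{0}^{5} (13z) · r dz dr dθ.

Inner (z): 325r/2.
Middle (r from 0 to 7): 15925/4.
Outer (θ): 15925π/4.

Therefore the triple integral equals 15925π/4.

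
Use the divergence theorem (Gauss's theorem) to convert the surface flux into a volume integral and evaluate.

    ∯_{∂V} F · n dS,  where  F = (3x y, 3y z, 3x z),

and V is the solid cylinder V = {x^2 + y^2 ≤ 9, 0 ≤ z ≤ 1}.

By the divergence theorem,

    ∯_{∂V} F · n dS = ∭_V (∇ · F) dV.

Compute the divergence:
    ∇ · F = ∂F_x/∂x + ∂F_y/∂y + ∂F_z/∂z = 3y + 3z + 3x = 3x + 3y + 3z.

In cylindrical coordinates, x = r cos(θ), y = r sin(θ), z = z, dV = r dr dθ dz, with 0 ≤ r ≤ 3, 0 ≤ θ ≤ 2π, 0 ≤ z ≤ 1.

The integrand, after substitution and multiplying by the volume element, becomes (3sqrt(2)r sin(θ + π/4) + 3z) · r, so

    ∭_V (∇·F) dV = ∫_0^{2π} ∫_0^{3} ∫_0^{1} (3sqrt(2)r sin(θ + π/4) + 3z) · r dz dr dθ.

Inner (z from 0 to 1): 3r (2sqrt(2)r sin(θ + π/4) + 1)/2.
Middle (r from 0 to 3): 27sqrt(2)sin(θ + π/4) + 27/4.
Outer (θ from 0 to 2π): 27π/2.

Therefore ∯_{∂V} F · n dS = 27π/2.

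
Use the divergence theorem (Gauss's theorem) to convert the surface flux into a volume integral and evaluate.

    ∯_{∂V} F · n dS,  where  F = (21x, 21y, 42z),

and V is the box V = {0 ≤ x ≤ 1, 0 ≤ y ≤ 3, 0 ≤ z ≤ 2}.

By the divergence theorem,

    ∯_{∂V} F · n dS = ∭_V (∇ · F) dV.

Compute the divergence:
    ∇ · F = ∂F_x/∂x + ∂F_y/∂y + ∂F_z/∂z = 21 + 21 + 42 = 84.

V is a rectangular box, so dV = dx dy dz with 0 ≤ x ≤ 1, 0 ≤ y ≤ 3, 0 ≤ z ≤ 2.

Integrate (84) over V as an iterated integral:

    ∭_V (∇·F) dV = ∫_0^{1} ∫_0^{3} ∫_0^{2} (84) dz dy dx.

Inner (z from 0 to 2): 168.
Middle (y from 0 to 3): 504.
Outer (x from 0 to 1): 504.

Therefore ∯_{∂V} F · n dS = 504.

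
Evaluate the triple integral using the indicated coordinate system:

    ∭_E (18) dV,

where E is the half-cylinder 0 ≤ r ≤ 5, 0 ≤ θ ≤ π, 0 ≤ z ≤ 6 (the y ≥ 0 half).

In cylindrical coordinates, x = r cos(θ), y = r sin(θ), z = z, and dV = r dr dθ dz.

The integrand becomes 18, so

    ∭_E (18) dV = ∫_{0}^{π} ∫_{0}^{5} ∫_{0}^{6} (18) · r dz dr dθ.

Inner (z): 108r.
Middle (r from 0 to 5): 1350.
Outer (θ): 1350π.

Therefore the triple integral equals 1350π.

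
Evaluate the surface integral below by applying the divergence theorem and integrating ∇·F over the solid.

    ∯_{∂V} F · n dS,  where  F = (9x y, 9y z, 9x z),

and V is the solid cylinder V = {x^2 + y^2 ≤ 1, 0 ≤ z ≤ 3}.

By the divergence theorem,

    ∯_{∂V} F · n dS = ∭_V (∇ · F) dV.

Compute the divergence:
    ∇ · F = ∂F_x/∂x + ∂F_y/∂y + ∂F_z/∂z = 9y + 9z + 9x = 9x + 9y + 9z.

In cylindrical coordinates, x = r cos(θ), y = r sin(θ), z = z, dV = r dr dθ dz, with 0 ≤ r ≤ 1, 0 ≤ θ ≤ 2π, 0 ≤ z ≤ 3.

The integrand, after substitution and multiplying by the volume element, becomes (9sqrt(2)r sin(θ + π/4) + 9z) · r, so

    ∭_V (∇·F) dV = ∫_0^{2π} ∫_0^{1} ∫_0^{3} (9sqrt(2)r sin(θ + π/4) + 9z) · r dz dr dθ.

Inner (z from 0 to 3): 27r (2sqrt(2)r sin(θ + π/4) + 3)/2.
Middle (r from 0 to 1): 9sqrt(2)sin(θ + π/4) + 81/4.
Outer (θ from 0 to 2π): 81π/2.

Therefore ∯_{∂V} F · n dS = 81π/2.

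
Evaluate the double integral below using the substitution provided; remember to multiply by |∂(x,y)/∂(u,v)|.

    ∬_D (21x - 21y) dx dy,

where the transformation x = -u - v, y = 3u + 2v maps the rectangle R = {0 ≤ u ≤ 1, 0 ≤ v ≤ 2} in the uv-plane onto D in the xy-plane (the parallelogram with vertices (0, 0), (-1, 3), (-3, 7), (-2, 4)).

Compute the Jacobian determinant of (x, y) with respect to (u, v):

    ∂(x,y)/∂(u,v) = | -1  -1 | = (-1)(2) - (-1)(3) = 1.
                   | 3  2 |

Its absolute value is |J| = 1 (the area scaling factor).

Substituting x = -u - v, y = 3u + 2v into the integrand,

    21x - 21y → -84u - 63v,

so the integral becomes

    ∬_R (-84u - 63v) · |J| du dv = ∫_0^1 ∫_0^2 (-84u - 63v) dv du.

Inner (v): -168u - 126.
Outer (u): -210.

Therefore ∬_D (21x - 21y) dx dy = -210.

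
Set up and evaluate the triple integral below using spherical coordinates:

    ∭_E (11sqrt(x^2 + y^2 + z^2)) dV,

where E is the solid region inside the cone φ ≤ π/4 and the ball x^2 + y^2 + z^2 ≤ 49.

In spherical coordinates, x = ρ sin(φ) cos(θ), y = ρ sin(φ) sin(θ), z = ρ cos(φ), and dV = ρ^2 sin(φ) dρ dφ dθ.

The integrand becomes 11ρ, so

    ∭_E (11sqrt(x^2 + y^2 + z^2)) dV = ∫_{0}^{2π} ∫_{0}^{π/4} ∫_{0}^{7} (11ρ) · ρ^2 sin(φ) dρ dφ dθ.

Inner (ρ): 26411sin(φ)/4.
Middle (φ): 26411/4 - 26411sqrt(2)/8.
Outer (θ): 26411π (2 - sqrt(2))/4.

Therefore the triple integral equals 26411π (2 - sqrt(2))/4.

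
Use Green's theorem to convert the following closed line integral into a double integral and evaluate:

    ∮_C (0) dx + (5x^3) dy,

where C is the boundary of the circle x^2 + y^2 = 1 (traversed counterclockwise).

Green's theorem converts the closed line integral into a double integral over the enclosed region D:

    ∮_C P dx + Q dy = ∬_D (∂Q/∂x - ∂P/∂y) dA.

Here P = 0, Q = 5x^3, so

    ∂Q/∂x = 15x^2,    ∂P/∂y = 0,
    ∂Q/∂x - ∂P/∂y = 15x^2.

D is the region x^2 + y^2 ≤ 1. Evaluating the double integral:

In polar coordinates (x = r cos θ, y = r sin θ, dA = r dr dθ) the integrand becomes 15r^2cos(θ)^2, so

    ∬_D (15x^2) dA = ∫_0^{2π} ∫_0^{1} (15r^2cos(θ)^2) · r dr dθ.

Inner (r from 0 to 1): 15cos(θ)^2/4.
Outer (θ from 0 to 2π): 15π/4.

Therefore ∮_C P dx + Q dy = 15π/4.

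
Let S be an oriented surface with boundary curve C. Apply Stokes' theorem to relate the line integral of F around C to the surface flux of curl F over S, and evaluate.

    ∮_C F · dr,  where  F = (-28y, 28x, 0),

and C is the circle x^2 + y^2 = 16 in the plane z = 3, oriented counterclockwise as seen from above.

Let S be the flat disk x^2 + y^2 ≤ 16 in the plane z = 3, with upward unit normal n̂ = ẑ. By Stokes' theorem,

    ∮_C F · dr = ∬_S (∇ × F) · n̂ dS = ∬_D (curl F)_z dA,

where D is the disk x^2 + y^2 ≤ 16.

Compute the curl of F = (-28y, 28x, 0):
    (∇ × F)_x = ∂F_z/∂y - ∂F_y/∂z = 0,
    (∇ × F)_y = ∂F_x/∂z - ∂F_z/∂x = 0,
    (∇ × F)_z = ∂F_y/∂x - ∂F_x/∂y = 56.

On z = 3, (curl F)_z = 56.

Convert to polar (x = r cos θ, y = r sin θ, dA = r dr dθ); the integrand becomes 56, so

    ∬_D (curl F)_z dA = ∫_0^{2π} ∫_0^{4} (56) · r dr dθ.

Inner (r from 0 to 4): 448.
Outer (θ from 0 to 2π): 896π.

Therefore ∮_C F · dr = 896π.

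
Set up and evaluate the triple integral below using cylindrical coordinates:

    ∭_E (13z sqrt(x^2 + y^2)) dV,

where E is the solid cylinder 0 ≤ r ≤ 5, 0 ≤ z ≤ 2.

In cylindrical coordinates, x = r cos(θ), y = r sin(θ), z = z, and dV = r dr dθ dz.

The integrand becomes 13r z, so

    ∭_E (13z sqrt(x^2 + y^2)) dV = ∫_{0}^{2π} ∫_{0}^{5} ∫_{0}^{2} (13r z) · r dz dr dθ.

Inner (z): 26r^2.
Middle (r from 0 to 5): 3250/3.
Outer (θ): 6500π/3.

Therefore the triple integral equals 6500π/3.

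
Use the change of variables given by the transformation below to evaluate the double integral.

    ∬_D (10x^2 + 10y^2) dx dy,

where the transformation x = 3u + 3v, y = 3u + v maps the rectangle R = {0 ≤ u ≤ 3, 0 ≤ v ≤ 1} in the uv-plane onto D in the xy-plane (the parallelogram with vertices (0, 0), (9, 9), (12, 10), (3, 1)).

Compute the Jacobian determinant of (x, y) with respect to (u, v):

    ∂(x,y)/∂(u,v) = | 3  3 | = (3)(1) - (3)(3) = -6.
                   | 3  1 |

Its absolute value is |J| = 6 (the area scaling factor).

Substituting x = 3u + 3v, y = 3u + v into the integrand,

    10x^2 + 10y^2 → 180u^2 + 240u v + 100v^2,

so the integral becomes

    ∬_R (180u^2 + 240u v + 100v^2) · |J| du dv = ∫_0^3 ∫_0^1 (1080u^2 + 1440u v + 600v^2) dv du.

Inner (v): 1080u^2 + 720u + 200.
Outer (u): 13560.

Therefore ∬_D (10x^2 + 10y^2) dx dy = 13560.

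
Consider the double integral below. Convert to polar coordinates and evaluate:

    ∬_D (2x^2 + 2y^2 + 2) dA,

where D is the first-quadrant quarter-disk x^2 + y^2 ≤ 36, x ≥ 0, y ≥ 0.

The region D is 0 ≤ r ≤ 6, 0 ≤ θ ≤ π/2 in polar coordinates, where x = r cos(θ), y = r sin(θ), and dA = r dr dθ.

Under the substitution, the integrand becomes 2r^2 + 2, so

    ∬_D (2x^2 + 2y^2 + 2) dA = ∫_{0}^{π/2} ∫_{0}^{6} (2r^2 + 2) · r dr dθ.

Inner integral (in r): ∫_{0}^{6} (2r^2 + 2) · r dr = 684.

Outer integral (in θ): ∫_{0}^{π/2} (684) dθ = 342π.

Therefore ∬_D (2x^2 + 2y^2 + 2) dA = 342π.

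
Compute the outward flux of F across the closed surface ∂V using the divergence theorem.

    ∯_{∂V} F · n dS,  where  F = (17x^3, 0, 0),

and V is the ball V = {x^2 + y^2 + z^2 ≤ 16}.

By the divergence theorem,

    ∯_{∂V} F · n dS = ∭_V (∇ · F) dV.

Compute the divergence:
    ∇ · F = ∂F_x/∂x + ∂F_y/∂y + ∂F_z/∂z = 51x^2 + 0 + 0 = 51x^2.

In spherical coordinates, x = ρ sin(φ) cos(θ), y = ρ sin(φ) sin(θ), z = ρ cos(φ), dV = ρ^2 sin(φ) dρ dφ dθ, with 0 ≤ ρ ≤ 4, 0 ≤ φ ≤ π, 0 ≤ θ ≤ 2π.

The integrand, after substitution and multiplying by the volume element, becomes (51ρ^2sin(φ)^2cos(θ)^2) · ρ^2 sin(φ), so

    ∭_V (∇·F) dV = ∫_0^{2π} ∫_0^{π} ∫_0^{4} (51ρ^2sin(φ)^2cos(θ)^2) · ρ^2 sin(φ) dρ dφ dθ.

Inner (ρ from 0 to 4): 52224sin(φ)^3cos(θ)^2/5.
Middle (φ from 0 to π): 69632cos(θ)^2/5.
Outer (θ from 0 to 2π): 69632π/5.

Therefore ∯_{∂V} F · n dS = 69632π/5.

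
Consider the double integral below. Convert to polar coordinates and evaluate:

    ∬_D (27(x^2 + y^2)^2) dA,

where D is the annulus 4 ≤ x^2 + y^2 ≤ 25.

The region D is 2 ≤ r ≤ 5, 0 ≤ θ ≤ 2π in polar coordinates, where x = r cos(θ), y = r sin(θ), and dA = r dr dθ.

Under the substitution, the integrand becomes 27r^4, so

    ∬_D (27(x^2 + y^2)^2) dA = ∫_{0}^{2π} ∫_{2}^{5} (27r^4) · r dr dθ.

Inner integral (in r): ∫_{2}^{5} (27r^4) · r dr = 140049/2.

Outer integral (in θ): ∫_{0}^{2π} (140049/2) dθ = 140049π.

Therefore ∬_D (27(x^2 + y^2)^2) dA = 140049π.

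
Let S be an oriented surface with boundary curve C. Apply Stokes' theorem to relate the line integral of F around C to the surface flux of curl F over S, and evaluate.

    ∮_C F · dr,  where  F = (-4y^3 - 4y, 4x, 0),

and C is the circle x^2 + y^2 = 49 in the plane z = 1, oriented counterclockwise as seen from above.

Let S be the flat disk x^2 + y^2 ≤ 49 in the plane z = 1, with upward unit normal n̂ = ẑ. By Stokes' theorem,

    ∮_C F · dr = ∬_S (∇ × F) · n̂ dS = ∬_D (curl F)_z dA,

where D is the disk x^2 + y^2 ≤ 49.

Compute the curl of F = (-4y^3 - 4y, 4x, 0):
    (∇ × F)_x = ∂F_z/∂y - ∂F_y/∂z = 0,
    (∇ × F)_y = ∂F_x/∂z - ∂F_z/∂x = 0,
    (∇ × F)_z = ∂F_y/∂x - ∂F_x/∂y = 12y^2 + 8.

On z = 1, (curl F)_z = 12y^2 + 8.

Convert to polar (x = r cos θ, y = r sin θ, dA = r dr dθ); the integrand becomes 12r^2sin(θ)^2 + 8, so

    ∬_D (curl F)_z dA = ∫_0^{2π} ∫_0^{7} (12r^2sin(θ)^2 + 8) · r dr dθ.

Inner (r from 0 to 7): 7203sin(θ)^2 + 196.
Outer (θ from 0 to 2π): 7595π.

Therefore ∮_C F · dr = 7595π.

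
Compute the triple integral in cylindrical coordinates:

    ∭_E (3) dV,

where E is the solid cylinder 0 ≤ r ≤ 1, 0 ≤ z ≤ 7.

In cylindrical coordinates, x = r cos(θ), y = r sin(θ), z = z, and dV = r dr dθ dz.

The integrand becomes 3, so

    ∭_E (3) dV = ∫_{0}^{2π} ∫_{0}^{1} ∫_{0}^{7} (3) · r dz dr dθ.

Inner (z): 21r.
Middle (r from 0 to 1): 21/2.
Outer (θ): 21π.

Therefore the triple integral equals 21π.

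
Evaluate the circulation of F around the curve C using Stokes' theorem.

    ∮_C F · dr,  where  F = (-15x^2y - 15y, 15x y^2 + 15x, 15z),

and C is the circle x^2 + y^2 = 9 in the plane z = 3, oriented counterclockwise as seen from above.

Let S be the flat disk x^2 + y^2 ≤ 9 in the plane z = 3, with upward unit normal n̂ = ẑ. By Stokes' theorem,

    ∮_C F · dr = ∬_S (∇ × F) · n̂ dS = ∬_D (curl F)_z dA,

where D is the disk x^2 + y^2 ≤ 9.

Compute the curl of F = (-15x^2y - 15y, 15x y^2 + 15x, 15z):
    (∇ × F)_x = ∂F_z/∂y - ∂F_y/∂z = 0,
    (∇ × F)_y = ∂F_x/∂z - ∂F_z/∂x = 0,
    (∇ × F)_z = ∂F_y/∂x - ∂F_x/∂y = 15x^2 + 15y^2 + 30.

On z = 3, (curl F)_z = 15x^2 + 15y^2 + 30.

Convert to polar (x = r cos θ, y = r sin θ, dA = r dr dθ); the integrand becomes 15r^2 + 30, so

    ∬_D (curl F)_z dA = ∫_0^{2π} ∫_0^{3} (15r^2 + 30) · r dr dθ.

Inner (r from 0 to 3): 1755/4.
Outer (θ from 0 to 2π): 1755π/2.

Therefore ∮_C F · dr = 1755π/2.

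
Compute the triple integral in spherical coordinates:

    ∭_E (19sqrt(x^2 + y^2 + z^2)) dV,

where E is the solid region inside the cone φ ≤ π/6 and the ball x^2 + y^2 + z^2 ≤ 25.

In spherical coordinates, x = ρ sin(φ) cos(θ), y = ρ sin(φ) sin(θ), z = ρ cos(φ), and dV = ρ^2 sin(φ) dρ dφ dθ.

The integrand becomes 19ρ, so

    ∭_E (19sqrt(x^2 + y^2 + z^2)) dV = ∫_{0}^{2π} ∫_{0}^{π/6} ∫_{0}^{5} (19ρ) · ρ^2 sin(φ) dρ dφ dθ.

Inner (ρ): 11875sin(φ)/4.
Middle (φ): 11875/4 - 11875sqrt(3)/8.
Outer (θ): 11875π (2 - sqrt(3))/4.

Therefore the triple integral equals 11875π (2 - sqrt(3))/4.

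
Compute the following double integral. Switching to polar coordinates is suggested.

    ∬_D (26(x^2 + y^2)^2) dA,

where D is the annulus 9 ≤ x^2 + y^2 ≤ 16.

The region D is 3 ≤ r ≤ 4, 0 ≤ θ ≤ 2π in polar coordinates, where x = r cos(θ), y = r sin(θ), and dA = r dr dθ.

Under the substitution, the integrand becomes 26r^4, so

    ∬_D (26(x^2 + y^2)^2) dA = ∫_{0}^{2π} ∫_{3}^{4} (26r^4) · r dr dθ.

Inner integral (in r): ∫_{3}^{4} (26r^4) · r dr = 43771/3.

Outer integral (in θ): ∫_{0}^{2π} (43771/3) dθ = 87542π/3.

Therefore ∬_D (26(x^2 + y^2)^2) dA = 87542π/3.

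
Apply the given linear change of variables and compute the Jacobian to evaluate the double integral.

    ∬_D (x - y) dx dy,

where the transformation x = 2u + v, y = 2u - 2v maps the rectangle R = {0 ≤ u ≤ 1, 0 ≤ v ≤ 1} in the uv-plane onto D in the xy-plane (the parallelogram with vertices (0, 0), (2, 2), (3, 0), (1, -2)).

Compute the Jacobian determinant of (x, y) with respect to (u, v):

    ∂(x,y)/∂(u,v) = | 2  1 | = (2)(-2) - (1)(2) = -6.
                   | 2  -2 |

Its absolute value is |J| = 6 (the area scaling factor).

Substituting x = 2u + v, y = 2u - 2v into the integrand,

    x - y → 3v,

so the integral becomes

    ∬_R (3v) · |J| du dv = ∫_0^1 ∫_0^1 (18v) dv du.

Inner (v): 9.
Outer (u): 9.

Therefore ∬_D (x - y) dx dy = 9.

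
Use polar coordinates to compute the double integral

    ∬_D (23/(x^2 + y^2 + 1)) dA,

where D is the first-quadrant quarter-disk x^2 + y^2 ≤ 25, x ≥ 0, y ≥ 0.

The region D is 0 ≤ r ≤ 5, 0 ≤ θ ≤ π/2 in polar coordinates, where x = r cos(θ), y = r sin(θ), and dA = r dr dθ.

Under the substitution, the integrand becomes 23/(r^2 + 1), so

    ∬_D (23/(x^2 + y^2 + 1)) dA = ∫_{0}^{π/2} ∫_{0}^{5} (23/(r^2 + 1)) · r dr dθ.

Inner integral (in r): ∫_{0}^{5} (23/(r^2 + 1)) · r dr = 23log(26)/2.

Outer integral (in θ): ∫_{0}^{π/2} (23log(26)/2) dθ = 23π log(26)/4.

Therefore ∬_D (23/(x^2 + y^2 + 1)) dA = 23π log(26)/4.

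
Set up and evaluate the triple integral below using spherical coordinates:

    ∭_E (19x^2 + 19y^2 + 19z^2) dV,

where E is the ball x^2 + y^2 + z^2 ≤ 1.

In spherical coordinates, x = ρ sin(φ) cos(θ), y = ρ sin(φ) sin(θ), z = ρ cos(φ), and dV = ρ^2 sin(φ) dρ dφ dθ.

The integrand becomes 19ρ^2, so

    ∭_E (19x^2 + 19y^2 + 19z^2) dV = ∫_{0}^{2π} ∫_{0}^{π} ∫_{0}^{1} (19ρ^2) · ρ^2 sin(φ) dρ dφ dθ.

Inner (ρ): 19sin(φ)/5.
Middle (φ): 38/5.
Outer (θ): 76π/5.

Therefore the triple integral equals 76π/5.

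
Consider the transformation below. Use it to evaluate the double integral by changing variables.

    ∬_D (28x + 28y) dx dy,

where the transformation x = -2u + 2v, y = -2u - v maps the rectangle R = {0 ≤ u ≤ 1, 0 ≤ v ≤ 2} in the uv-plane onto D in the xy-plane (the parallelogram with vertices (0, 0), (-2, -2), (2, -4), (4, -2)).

Compute the Jacobian determinant of (x, y) with respect to (u, v):

    ∂(x,y)/∂(u,v) = | -2  2 | = (-2)(-1) - (2)(-2) = 6.
                   | -2  -1 |

Its absolute value is |J| = 6 (the area scaling factor).

Substituting x = -2u + 2v, y = -2u - v into the integrand,

    28x + 28y → -112u + 28v,

so the integral becomes

    ∬_R (-112u + 28v) · |J| du dv = ∫_0^1 ∫_0^2 (-672u + 168v) dv du.

Inner (v): 336 - 1344u.
Outer (u): -336.

Therefore ∬_D (28x + 28y) dx dy = -336.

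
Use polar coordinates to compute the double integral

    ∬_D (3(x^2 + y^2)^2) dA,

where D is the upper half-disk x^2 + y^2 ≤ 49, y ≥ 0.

The region D is 0 ≤ r ≤ 7, 0 ≤ θ ≤ π in polar coordinates, where x = r cos(θ), y = r sin(θ), and dA = r dr dθ.

Under the substitution, the integrand becomes 3r^4, so

    ∬_D (3(x^2 + y^2)^2) dA = ∫_{0}^{π} ∫_{0}^{7} (3r^4) · r dr dθ.

Inner integral (in r): ∫_{0}^{7} (3r^4) · r dr = 117649/2.

Outer integral (in θ): ∫_{0}^{π} (117649/2) dθ = 117649π/2.

Therefore ∬_D (3(x^2 + y^2)^2) dA = 117649π/2.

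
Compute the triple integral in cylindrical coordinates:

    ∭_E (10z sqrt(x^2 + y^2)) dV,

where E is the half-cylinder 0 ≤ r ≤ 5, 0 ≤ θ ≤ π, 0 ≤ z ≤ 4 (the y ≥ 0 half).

In cylindrical coordinates, x = r cos(θ), y = r sin(θ), z = z, and dV = r dr dθ dz.

The integrand becomes 10r z, so

    ∭_E (10z sqrt(x^2 + y^2)) dV = ∫_{0}^{π} ∫_{0}^{5} ∫_{0}^{4} (10r z) · r dz dr dθ.

Inner (z): 80r^2.
Middle (r from 0 to 5): 10000/3.
Outer (θ): 10000π/3.

Therefore the triple integral equals 10000π/3.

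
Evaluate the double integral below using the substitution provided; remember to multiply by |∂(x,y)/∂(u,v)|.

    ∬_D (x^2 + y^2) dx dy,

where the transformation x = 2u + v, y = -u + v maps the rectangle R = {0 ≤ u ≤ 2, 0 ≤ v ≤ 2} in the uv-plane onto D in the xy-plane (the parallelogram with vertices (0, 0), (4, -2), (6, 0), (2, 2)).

Compute the Jacobian determinant of (x, y) with respect to (u, v):

    ∂(x,y)/∂(u,v) = | 2  1 | = (2)(1) - (1)(-1) = 3.
                   | -1  1 |

Its absolute value is |J| = 3 (the area scaling factor).

Substituting x = 2u + v, y = -u + v into the integrand,

    x^2 + y^2 → 5u^2 + 2u v + 2v^2,

so the integral becomes

    ∬_R (5u^2 + 2u v + 2v^2) · |J| du dv = ∫_0^2 ∫_0^2 (15u^2 + 6u v + 6v^2) dv du.

Inner (v): 30u^2 + 12u + 16.
Outer (u): 136.

Therefore ∬_D (x^2 + y^2) dx dy = 136.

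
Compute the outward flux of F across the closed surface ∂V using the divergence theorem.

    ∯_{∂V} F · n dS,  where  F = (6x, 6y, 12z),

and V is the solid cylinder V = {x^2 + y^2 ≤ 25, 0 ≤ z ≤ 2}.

By the divergence theorem,

    ∯_{∂V} F · n dS = ∭_V (∇ · F) dV.

Compute the divergence:
    ∇ · F = ∂F_x/∂x + ∂F_y/∂y + ∂F_z/∂z = 6 + 6 + 12 = 24.

In cylindrical coordinates, x = r cos(θ), y = r sin(θ), z = z, dV = r dr dθ dz, with 0 ≤ r ≤ 5, 0 ≤ θ ≤ 2π, 0 ≤ z ≤ 2.

The integrand, after substitution and multiplying by the volume element, becomes (24) · r, so

    ∭_V (∇·F) dV = ∫_0^{2π} ∫_0^{5} ∫_0^{2} (24) · r dz dr dθ.

Inner (z from 0 to 2): 48r.
Middle (r from 0 to 5): 600.
Outer (θ from 0 to 2π): 1200π.

Therefore ∯_{∂V} F · n dS = 1200π.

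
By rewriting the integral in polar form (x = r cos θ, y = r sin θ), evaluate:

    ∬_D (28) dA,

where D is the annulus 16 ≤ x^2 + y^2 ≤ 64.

The region D is 4 ≤ r ≤ 8, 0 ≤ θ ≤ 2π in polar coordinates, where x = r cos(θ), y = r sin(θ), and dA = r dr dθ.

Under the substitution, the integrand becomes 28, so

    ∬_D (28) dA = ∫_{0}^{2π} ∫_{4}^{8} (28) · r dr dθ.

Inner integral (in r): ∫_{4}^{8} (28) · r dr = 672.

Outer integral (in θ): ∫_{0}^{2π} (672) dθ = 1344π.

Therefore ∬_D (28) dA = 1344π.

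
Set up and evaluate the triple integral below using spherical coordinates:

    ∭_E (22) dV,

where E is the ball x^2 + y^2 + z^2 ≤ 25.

In spherical coordinates, x = ρ sin(φ) cos(θ), y = ρ sin(φ) sin(θ), z = ρ cos(φ), and dV = ρ^2 sin(φ) dρ dφ dθ.

The integrand becomes 22, so

    ∭_E (22) dV = ∫_{0}^{2π} ∫_{0}^{π} ∫_{0}^{5} (22) · ρ^2 sin(φ) dρ dφ dθ.

Inner (ρ): 2750sin(φ)/3.
Middle (φ): 5500/3.
Outer (θ): 11000π/3.

Therefore the triple integral equals 11000π/3.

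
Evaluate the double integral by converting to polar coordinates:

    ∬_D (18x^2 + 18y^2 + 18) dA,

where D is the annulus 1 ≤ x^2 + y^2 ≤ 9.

The region D is 1 ≤ r ≤ 3, 0 ≤ θ ≤ 2π in polar coordinates, where x = r cos(θ), y = r sin(θ), and dA = r dr dθ.

Under the substitution, the integrand becomes 18r^2 + 18, so

    ∬_D (18x^2 + 18y^2 + 18) dA = ∫_{0}^{2π} ∫_{1}^{3} (18r^2 + 18) · r dr dθ.

Inner integral (in r): ∫_{1}^{3} (18r^2 + 18) · r dr = 432.

Outer integral (in θ): ∫_{0}^{2π} (432) dθ = 864π.

Therefore ∬_D (18x^2 + 18y^2 + 18) dA = 864π.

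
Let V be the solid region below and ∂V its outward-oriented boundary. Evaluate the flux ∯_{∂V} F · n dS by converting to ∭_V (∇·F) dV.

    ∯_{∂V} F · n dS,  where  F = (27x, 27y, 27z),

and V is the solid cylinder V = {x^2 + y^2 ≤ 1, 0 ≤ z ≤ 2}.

By the divergence theorem,

    ∯_{∂V} F · n dS = ∭_V (∇ · F) dV.

Compute the divergence:
    ∇ · F = ∂F_x/∂x + ∂F_y/∂y + ∂F_z/∂z = 27 + 27 + 27 = 81.

In cylindrical coordinates, x = r cos(θ), y = r sin(θ), z = z, dV = r dr dθ dz, with 0 ≤ r ≤ 1, 0 ≤ θ ≤ 2π, 0 ≤ z ≤ 2.

The integrand, after substitution and multiplying by the volume element, becomes (81) · r, so

    ∭_V (∇·F) dV = ∫_0^{2π} ∫_0^{1} ∫_0^{2} (81) · r dz dr dθ.

Inner (z from 0 to 2): 162r.
Middle (r from 0 to 1): 81.
Outer (θ from 0 to 2π): 162π.

Therefore ∯_{∂V} F · n dS = 162π.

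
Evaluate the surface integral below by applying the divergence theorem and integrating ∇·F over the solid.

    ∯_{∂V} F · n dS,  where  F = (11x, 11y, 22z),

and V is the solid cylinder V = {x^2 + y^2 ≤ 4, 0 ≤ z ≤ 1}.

By the divergence theorem,

    ∯_{∂V} F · n dS = ∭_V (∇ · F) dV.

Compute the divergence:
    ∇ · F = ∂F_x/∂x + ∂F_y/∂y + ∂F_z/∂z = 11 + 11 + 22 = 44.

In cylindrical coordinates, x = r cos(θ), y = r sin(θ), z = z, dV = r dr dθ dz, with 0 ≤ r ≤ 2, 0 ≤ θ ≤ 2π, 0 ≤ z ≤ 1.

The integrand, after substitution and multiplying by the volume element, becomes (44) · r, so

    ∭_V (∇·F) dV = ∫_0^{2π} ∫_0^{2} ∫_0^{1} (44) · r dz dr dθ.

Inner (z from 0 to 1): 44r.
Middle (r from 0 to 2): 88.
Outer (θ from 0 to 2π): 176π.

Therefore ∯_{∂V} F · n dS = 176π.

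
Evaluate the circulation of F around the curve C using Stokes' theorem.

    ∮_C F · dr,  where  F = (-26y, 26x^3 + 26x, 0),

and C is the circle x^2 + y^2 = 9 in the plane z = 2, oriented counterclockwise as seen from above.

Let S be the flat disk x^2 + y^2 ≤ 9 in the plane z = 2, with upward unit normal n̂ = ẑ. By Stokes' theorem,

    ∮_C F · dr = ∬_S (∇ × F) · n̂ dS = ∬_D (curl F)_z dA,

where D is the disk x^2 + y^2 ≤ 9.

Compute the curl of F = (-26y, 26x^3 + 26x, 0):
    (∇ × F)_x = ∂F_z/∂y - ∂F_y/∂z = 0,
    (∇ × F)_y = ∂F_x/∂z - ∂F_z/∂x = 0,
    (∇ × F)_z = ∂F_y/∂x - ∂F_x/∂y = 78x^2 + 52.

On z = 2, (curl F)_z = 78x^2 + 52.

Convert to polar (x = r cos θ, y = r sin θ, dA = r dr dθ); the integrand becomes 78r^2cos(θ)^2 + 52, so

    ∬_D (curl F)_z dA = ∫_0^{2π} ∫_0^{3} (78r^2cos(θ)^2 + 52) · r dr dθ.

Inner (r from 0 to 3): 3159cos(θ)^2/2 + 234.
Outer (θ from 0 to 2π): 4095π/2.

Therefore ∮_C F · dr = 4095π/2.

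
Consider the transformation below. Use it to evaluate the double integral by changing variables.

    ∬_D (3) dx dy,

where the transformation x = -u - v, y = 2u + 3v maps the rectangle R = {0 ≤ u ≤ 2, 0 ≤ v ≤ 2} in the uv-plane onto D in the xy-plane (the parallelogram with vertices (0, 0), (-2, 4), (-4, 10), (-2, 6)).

Compute the Jacobian determinant of (x, y) with respect to (u, v):

    ∂(x,y)/∂(u,v) = | -1  -1 | = (-1)(3) - (-1)(2) = -1.
                   | 2  3 |

Its absolute value is |J| = 1 (the area scaling factor).

Substituting x = -u - v, y = 2u + 3v into the integrand,

    3 → 3,

so the integral becomes

    ∬_R (3) · |J| du dv = ∫_0^2 ∫_0^2 (3) dv du.

Inner (v): 6.
Outer (u): 12.

Therefore ∬_D (3) dx dy = 12.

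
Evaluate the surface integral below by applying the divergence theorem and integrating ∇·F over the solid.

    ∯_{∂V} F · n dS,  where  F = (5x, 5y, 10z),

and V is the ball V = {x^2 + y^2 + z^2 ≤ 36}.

By the divergence theorem,

    ∯_{∂V} F · n dS = ∭_V (∇ · F) dV.

Compute the divergence:
    ∇ · F = ∂F_x/∂x + ∂F_y/∂y + ∂F_z/∂z = 5 + 5 + 10 = 20.

In spherical coordinates, x = ρ sin(φ) cos(θ), y = ρ sin(φ) sin(θ), z = ρ cos(φ), dV = ρ^2 sin(φ) dρ dφ dθ, with 0 ≤ ρ ≤ 6, 0 ≤ φ ≤ π, 0 ≤ θ ≤ 2π.

The integrand, after substitution and multiplying by the volume element, becomes (20) · ρ^2 sin(φ), so

    ∭_V (∇·F) dV = ∫_0^{2π} ∫_0^{π} ∫_0^{6} (20) · ρ^2 sin(φ) dρ dφ dθ.

Inner (ρ from 0 to 6): 1440sin(φ).
Middle (φ from 0 to π): 2880.
Outer (θ from 0 to 2π): 5760π.

Therefore ∯_{∂V} F · n dS = 5760π.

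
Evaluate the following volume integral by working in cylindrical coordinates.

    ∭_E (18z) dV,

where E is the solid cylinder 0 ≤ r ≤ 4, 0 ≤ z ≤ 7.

In cylindrical coordinates, x = r cos(θ), y = r sin(θ), z = z, and dV = r dr dθ dz.

The integrand becomes 18z, so

    ∭_E (18z) dV = ∫_{0}^{2π} ∫_{0}^{4} ∫_{0}^{7} (18z) · r dz dr dθ.

Inner (z): 441r.
Middle (r from 0 to 4): 3528.
Outer (θ): 7056π.

Therefore the triple integral equals 7056π.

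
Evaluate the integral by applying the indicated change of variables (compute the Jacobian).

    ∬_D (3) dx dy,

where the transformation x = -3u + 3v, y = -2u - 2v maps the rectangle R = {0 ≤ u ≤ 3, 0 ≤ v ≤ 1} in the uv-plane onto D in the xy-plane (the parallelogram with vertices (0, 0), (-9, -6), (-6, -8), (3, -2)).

Compute the Jacobian determinant of (x, y) with respect to (u, v):

    ∂(x,y)/∂(u,v) = | -3  3 | = (-3)(-2) - (3)(-2) = 12.
                   | -2  -2 |

Its absolute value is |J| = 12 (the area scaling factor).

Substituting x = -3u + 3v, y = -2u - 2v into the integrand,

    3 → 3,

so the integral becomes

    ∬_R (3) · |J| du dv = ∫_0^3 ∫_0^1 (36) dv du.

Inner (v): 36.
Outer (u): 108.

Therefore ∬_D (3) dx dy = 108.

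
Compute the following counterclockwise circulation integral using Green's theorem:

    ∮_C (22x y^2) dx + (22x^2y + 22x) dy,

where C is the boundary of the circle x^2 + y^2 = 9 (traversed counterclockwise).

Green's theorem converts the closed line integral into a double integral over the enclosed region D:

    ∮_C P dx + Q dy = ∬_D (∂Q/∂x - ∂P/∂y) dA.

Here P = 22x y^2, Q = 22x^2y + 22x, so

    ∂Q/∂x = 44x y + 22,    ∂P/∂y = 44x y,
    ∂Q/∂x - ∂P/∂y = 22.

D is the region x^2 + y^2 ≤ 9. Evaluating the double integral:

In polar coordinates (x = r cos θ, y = r sin θ, dA = r dr dθ) the integrand becomes 22, so

    ∬_D (22) dA = ∫_0^{2π} ∫_0^{3} (22) · r dr dθ.

Inner (r from 0 to 3): 99.
Outer (θ from 0 to 2π): 198π.

Therefore ∮_C P dx + Q dy = 198π.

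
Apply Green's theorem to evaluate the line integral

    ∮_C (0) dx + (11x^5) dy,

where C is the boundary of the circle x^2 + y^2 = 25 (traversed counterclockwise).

Green's theorem converts the closed line integral into a double integral over the enclosed region D:

    ∮_C P dx + Q dy = ∬_D (∂Q/∂x - ∂P/∂y) dA.

Here P = 0, Q = 11x^5, so

    ∂Q/∂x = 55x^4,    ∂P/∂y = 0,
    ∂Q/∂x - ∂P/∂y = 55x^4.

D is the region x^2 + y^2 ≤ 25. Evaluating the double integral:

In polar coordinates (x = r cos θ, y = r sin θ, dA = r dr dθ) the integrand becomes 55r^4cos(θ)^4, so

    ∬_D (55x^4) dA = ∫_0^{2π} ∫_0^{5} (55r^4cos(θ)^4) · r dr dθ.

Inner (r from 0 to 5): 859375cos(θ)^4/6.
Outer (θ from 0 to 2π): 859375π/8.

Therefore ∮_C P dx + Q dy = 859375π/8.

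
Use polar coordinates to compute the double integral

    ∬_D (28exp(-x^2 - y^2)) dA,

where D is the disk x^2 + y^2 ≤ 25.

The region D is 0 ≤ r ≤ 5, 0 ≤ θ ≤ 2π in polar coordinates, where x = r cos(θ), y = r sin(θ), and dA = r dr dθ.

Under the substitution, the integrand becomes 28exp(-r^2), so

    ∬_D (28exp(-x^2 - y^2)) dA = ∫_{0}^{2π} ∫_{0}^{5} (28exp(-r^2)) · r dr dθ.

Inner integral (in r): ∫_{0}^{5} (28exp(-r^2)) · r dr = 14 - 14exp(-25).

Outer integral (in θ): ∫_{0}^{2π} (14 - 14exp(-25)) dθ = -28π exp(-25) + 28π.

Therefore ∬_D (28exp(-x^2 - y^2)) dA = -28π exp(-25) + 28π.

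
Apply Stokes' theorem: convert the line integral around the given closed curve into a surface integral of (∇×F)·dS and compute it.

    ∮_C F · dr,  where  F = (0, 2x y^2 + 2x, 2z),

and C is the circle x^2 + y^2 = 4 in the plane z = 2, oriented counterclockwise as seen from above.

Let S be the flat disk x^2 + y^2 ≤ 4 in the plane z = 2, with upward unit normal n̂ = ẑ. By Stokes' theorem,

    ∮_C F · dr = ∬_S (∇ × F) · n̂ dS = ∬_D (curl F)_z dA,

where D is the disk x^2 + y^2 ≤ 4.

Compute the curl of F = (0, 2x y^2 + 2x, 2z):
    (∇ × F)_x = ∂F_z/∂y - ∂F_y/∂z = 0,
    (∇ × F)_y = ∂F_x/∂z - ∂F_z/∂x = 0,
    (∇ × F)_z = ∂F_y/∂x - ∂F_x/∂y = 2y^2 + 2.

On z = 2, (curl F)_z = 2y^2 + 2.

Convert to polar (x = r cos θ, y = r sin θ, dA = r dr dθ); the integrand becomes 2r^2sin(θ)^2 + 2, so

    ∬_D (curl F)_z dA = ∫_0^{2π} ∫_0^{2} (2r^2sin(θ)^2 + 2) · r dr dθ.

Inner (r from 0 to 2): 8 - 4cos(2θ).
Outer (θ from 0 to 2π): 16π.

Therefore ∮_C F · dr = 16π.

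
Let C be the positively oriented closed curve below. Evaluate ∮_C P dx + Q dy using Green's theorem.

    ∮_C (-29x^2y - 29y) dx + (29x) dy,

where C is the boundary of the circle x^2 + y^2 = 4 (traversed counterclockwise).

Green's theorem converts the closed line integral into a double integral over the enclosed region D:

    ∮_C P dx + Q dy = ∬_D (∂Q/∂x - ∂P/∂y) dA.

Here P = -29x^2y - 29y, Q = 29x, so

    ∂Q/∂x = 29,    ∂P/∂y = -29x^2 - 29,
    ∂Q/∂x - ∂P/∂y = 29x^2 + 58.

D is the region x^2 + y^2 ≤ 4. Evaluating the double integral:

In polar coordinates (x = r cos θ, y = r sin θ, dA = r dr dθ) the integrand becomes 29r^2cos(θ)^2 + 58, so

    ∬_D (29x^2 + 58) dA = ∫_0^{2π} ∫_0^{2} (29r^2cos(θ)^2 + 58) · r dr dθ.

Inner (r from 0 to 2): 116cos(θ)^2 + 116.
Outer (θ from 0 to 2π): 348π.

Therefore ∮_C P dx + Q dy = 348π.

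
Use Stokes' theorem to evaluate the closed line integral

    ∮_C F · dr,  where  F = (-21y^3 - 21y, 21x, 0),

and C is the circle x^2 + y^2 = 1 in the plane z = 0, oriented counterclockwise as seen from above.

Let S be the flat disk x^2 + y^2 ≤ 1 in the plane z = 0, with upward unit normal n̂ = ẑ. By Stokes' theorem,

    ∮_C F · dr = ∬_S (∇ × F) · n̂ dS = ∬_D (curl F)_z dA,

where D is the disk x^2 + y^2 ≤ 1.

Compute the curl of F = (-21y^3 - 21y, 21x, 0):
    (∇ × F)_x = ∂F_z/∂y - ∂F_y/∂z = 0,
    (∇ × F)_y = ∂F_x/∂z - ∂F_z/∂x = 0,
    (∇ × F)_z = ∂F_y/∂x - ∂F_x/∂y = 63y^2 + 42.

On z = 0, (curl F)_z = 63y^2 + 42.

Convert to polar (x = r cos θ, y = r sin θ, dA = r dr dθ); the integrand becomes 63r^2sin(θ)^2 + 42, so

    ∬_D (curl F)_z dA = ∫_0^{2π} ∫_0^{1} (63r^2sin(θ)^2 + 42) · r dr dθ.

Inner (r from 0 to 1): 63sin(θ)^2/4 + 21.
Outer (θ from 0 to 2π): 231π/4.

Therefore ∮_C F · dr = 231π/4.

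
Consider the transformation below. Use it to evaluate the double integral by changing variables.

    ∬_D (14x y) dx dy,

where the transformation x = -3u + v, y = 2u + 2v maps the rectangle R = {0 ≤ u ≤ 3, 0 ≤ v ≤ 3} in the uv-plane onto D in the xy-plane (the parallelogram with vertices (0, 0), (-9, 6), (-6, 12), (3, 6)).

Compute the Jacobian determinant of (x, y) with respect to (u, v):

    ∂(x,y)/∂(u,v) = | -3  1 | = (-3)(2) - (1)(2) = -8.
                   | 2  2 |

Its absolute value is |J| = 8 (the area scaling factor).

Substituting x = -3u + v, y = 2u + 2v into the integrand,

    14x y → -84u^2 - 56u v + 28v^2,

so the integral becomes

    ∬_R (-84u^2 - 56u v + 28v^2) · |J| du dv = ∫_0^3 ∫_0^3 (-672u^2 - 448u v + 224v^2) dv du.

Inner (v): -2016u^2 - 2016u + 2016.
Outer (u): -21168.

Therefore ∬_D (14x y) dx dy = -21168.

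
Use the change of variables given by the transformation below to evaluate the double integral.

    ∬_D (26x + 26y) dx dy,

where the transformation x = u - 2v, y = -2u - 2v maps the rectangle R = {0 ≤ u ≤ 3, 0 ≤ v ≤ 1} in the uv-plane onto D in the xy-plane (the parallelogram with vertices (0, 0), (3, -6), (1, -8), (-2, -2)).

Compute the Jacobian determinant of (x, y) with respect to (u, v):

    ∂(x,y)/∂(u,v) = | 1  -2 | = (1)(-2) - (-2)(-2) = -6.
                   | -2  -2 |

Its absolute value is |J| = 6 (the area scaling factor).

Substituting x = u - 2v, y = -2u - 2v into the integrand,

    26x + 26y → -26u - 104v,

so the integral becomes

    ∬_R (-26u - 104v) · |J| du dv = ∫_0^3 ∫_0^1 (-156u - 624v) dv du.

Inner (v): -156u - 312.
Outer (u): -1638.

Therefore ∬_D (26x + 26y) dx dy = -1638.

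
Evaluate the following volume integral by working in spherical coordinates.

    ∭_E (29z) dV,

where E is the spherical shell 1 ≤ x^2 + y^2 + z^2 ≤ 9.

In spherical coordinates, x = ρ sin(φ) cos(θ), y = ρ sin(φ) sin(θ), z = ρ cos(φ), and dV = ρ^2 sin(φ) dρ dφ dθ.

The integrand becomes 29ρ cos(φ), so

    ∭_E (29z) dV = ∫_{0}^{2π} ∫_{0}^{π} ∫_{1}^{3} (29ρ cos(φ)) · ρ^2 sin(φ) dρ dφ dθ.

Inner (ρ): 290sin(2φ).
Middle (φ): 0.
Outer (θ): 0.

Therefore the triple integral equals 0.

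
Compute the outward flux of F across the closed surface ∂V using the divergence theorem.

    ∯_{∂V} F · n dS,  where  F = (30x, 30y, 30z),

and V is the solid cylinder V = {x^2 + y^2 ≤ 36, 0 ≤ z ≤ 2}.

By the divergence theorem,

    ∯_{∂V} F · n dS = ∭_V (∇ · F) dV.

Compute the divergence:
    ∇ · F = ∂F_x/∂x + ∂F_y/∂y + ∂F_z/∂z = 30 + 30 + 30 = 90.

In cylindrical coordinates, x = r cos(θ), y = r sin(θ), z = z, dV = r dr dθ dz, with 0 ≤ r ≤ 6, 0 ≤ θ ≤ 2π, 0 ≤ z ≤ 2.

The integrand, after substitution and multiplying by the volume element, becomes (90) · r, so

    ∭_V (∇·F) dV = ∫_0^{2π} ∫_0^{6} ∫_0^{2} (90) · r dz dr dθ.

Inner (z from 0 to 2): 180r.
Middle (r from 0 to 6): 3240.
Outer (θ from 0 to 2π): 6480π.

Therefore ∯_{∂V} F · n dS = 6480π.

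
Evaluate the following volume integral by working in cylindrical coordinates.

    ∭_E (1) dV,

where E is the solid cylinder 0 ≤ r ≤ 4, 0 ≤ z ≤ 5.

In cylindrical coordinates, x = r cos(θ), y = r sin(θ), z = z, and dV = r dr dθ dz.

The integrand becomes 1, so

    ∭_E (1) dV = ∫_{0}^{2π} ∫_{0}^{4} ∫_{0}^{5} (1) · r dz dr dθ.

Inner (z): 5r.
Middle (r from 0 to 4): 40.
Outer (θ): 80π.

Therefore the triple integral equals 80π.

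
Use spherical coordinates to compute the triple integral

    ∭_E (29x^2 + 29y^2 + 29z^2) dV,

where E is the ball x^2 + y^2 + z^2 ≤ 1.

In spherical coordinates, x = ρ sin(φ) cos(θ), y = ρ sin(φ) sin(θ), z = ρ cos(φ), and dV = ρ^2 sin(φ) dρ dφ dθ.

The integrand becomes 29ρ^2, so

    ∭_E (29x^2 + 29y^2 + 29z^2) dV = ∫_{0}^{2π} ∫_{0}^{π} ∫_{0}^{1} (29ρ^2) · ρ^2 sin(φ) dρ dφ dθ.

Inner (ρ): 29sin(φ)/5.
Middle (φ): 58/5.
Outer (θ): 116π/5.

Therefore the triple integral equals 116π/5.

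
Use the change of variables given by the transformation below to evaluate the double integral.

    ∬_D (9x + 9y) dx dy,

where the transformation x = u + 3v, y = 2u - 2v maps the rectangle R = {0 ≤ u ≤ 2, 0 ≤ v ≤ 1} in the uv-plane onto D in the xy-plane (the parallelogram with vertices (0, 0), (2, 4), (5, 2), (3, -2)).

Compute the Jacobian determinant of (x, y) with respect to (u, v):

    ∂(x,y)/∂(u,v) = | 1  3 | = (1)(-2) - (3)(2) = -8.
                   | 2  -2 |

Its absolute value is |J| = 8 (the area scaling factor).

Substituting x = u + 3v, y = 2u - 2v into the integrand,

    9x + 9y → 27u + 9v,

so the integral becomes

    ∬_R (27u + 9v) · |J| du dv = ∫_0^2 ∫_0^1 (216u + 72v) dv du.

Inner (v): 216u + 36.
Outer (u): 504.

Therefore ∬_D (9x + 9y) dx dy = 504.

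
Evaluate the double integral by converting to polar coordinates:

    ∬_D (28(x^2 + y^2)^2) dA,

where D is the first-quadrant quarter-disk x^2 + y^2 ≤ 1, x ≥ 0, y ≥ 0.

The region D is 0 ≤ r ≤ 1, 0 ≤ θ ≤ π/2 in polar coordinates, where x = r cos(θ), y = r sin(θ), and dA = r dr dθ.

Under the substitution, the integrand becomes 28r^4, so

    ∬_D (28(x^2 + y^2)^2) dA = ∫_{0}^{π/2} ∫_{0}^{1} (28r^4) · r dr dθ.

Inner integral (in r): ∫_{0}^{1} (28r^4) · r dr = 14/3.

Outer integral (in θ): ∫_{0}^{π/2} (14/3) dθ = 7π/3.

Therefore ∬_D (28(x^2 + y^2)^2) dA = 7π/3.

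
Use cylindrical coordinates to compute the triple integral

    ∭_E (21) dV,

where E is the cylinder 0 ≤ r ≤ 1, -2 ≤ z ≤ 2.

In cylindrical coordinates, x = r cos(θ), y = r sin(θ), z = z, and dV = r dr dθ dz.

The integrand becomes 21, so

    ∭_E (21) dV = ∫_{0}^{2π} ∫_{0}^{1} ∫_{-2}^{2} (21) · r dz dr dθ.

Inner (z): 84r.
Middle (r from 0 to 1): 42.
Outer (θ): 84π.

Therefore the triple integral equals 84π.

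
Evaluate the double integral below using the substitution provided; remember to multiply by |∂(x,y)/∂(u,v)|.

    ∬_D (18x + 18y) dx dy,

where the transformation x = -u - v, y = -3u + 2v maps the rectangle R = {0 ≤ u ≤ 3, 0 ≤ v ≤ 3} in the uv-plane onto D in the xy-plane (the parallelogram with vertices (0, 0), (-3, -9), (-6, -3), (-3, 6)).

Compute the Jacobian determinant of (x, y) with respect to (u, v):

    ∂(x,y)/∂(u,v) = | -1  -1 | = (-1)(2) - (-1)(-3) = -5.
                   | -3  2 |

Its absolute value is |J| = 5 (the area scaling factor).

Substituting x = -u - v, y = -3u + 2v into the integrand,

    18x + 18y → -72u + 18v,

so the integral becomes

    ∬_R (-72u + 18v) · |J| du dv = ∫_0^3 ∫_0^3 (-360u + 90v) dv du.

Inner (v): 405 - 1080u.
Outer (u): -3645.

Therefore ∬_D (18x + 18y) dx dy = -3645.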